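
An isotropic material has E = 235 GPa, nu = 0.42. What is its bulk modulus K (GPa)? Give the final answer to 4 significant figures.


K = E / (3*(1-2*nu))
K = 235 / (3*(1-2*0.42))
K = 489.6 GPa


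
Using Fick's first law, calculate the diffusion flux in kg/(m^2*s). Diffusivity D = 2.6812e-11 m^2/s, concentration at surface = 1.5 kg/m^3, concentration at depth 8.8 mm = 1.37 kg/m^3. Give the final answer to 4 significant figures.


J = -D * (dC/dx) = D * (C1 - C2) / dx
J = 2.6812e-11 * (1.5 - 1.37) / 8.8e-03
J = 3.961e-10 kg/(m^2*s)


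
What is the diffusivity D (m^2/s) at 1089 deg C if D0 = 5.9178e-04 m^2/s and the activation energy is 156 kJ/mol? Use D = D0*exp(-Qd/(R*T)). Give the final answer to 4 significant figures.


D = D0 * exp(-Qd / (R*T))
T = 1362.15 K
D = 5.9178e-04 * exp(-156e3 / (8.314 * 1362.15))
D = 6.163e-10 m^2/s


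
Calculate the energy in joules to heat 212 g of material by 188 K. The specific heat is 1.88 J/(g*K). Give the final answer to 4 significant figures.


Q = m * cp * dT
Q = 212 * 1.88 * 188
Q = 74930 J


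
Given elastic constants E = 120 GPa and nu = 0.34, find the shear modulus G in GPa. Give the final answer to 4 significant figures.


G = E / (2*(1+nu))
G = 120 / (2*(1+0.34))
G = 44.78 GPa


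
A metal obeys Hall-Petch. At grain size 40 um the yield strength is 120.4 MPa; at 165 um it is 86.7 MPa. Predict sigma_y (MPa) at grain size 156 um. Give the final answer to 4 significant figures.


sigma_y = sigma0 + k / sqrt(d)
1/sqrt(d1) = 1/sqrt(4e-05) = 158.114;  1/sqrt(d2) = 77.8499
k = (sigma1 - sigma2) / (1/sqrt(d1) - 1/sqrt(d2)) = (120.4 - 86.7) / (158.114 - 77.8499) = 0.419865 MPa*m^0.5
sigma0 = sigma1 - k/sqrt(d1) = 120.4 - 0.419865*158.114 = 54.0136 MPa
sigma_y(d3) = 54.0136 + 0.419865 / sqrt(1.56e-04) = 87.63 MPa


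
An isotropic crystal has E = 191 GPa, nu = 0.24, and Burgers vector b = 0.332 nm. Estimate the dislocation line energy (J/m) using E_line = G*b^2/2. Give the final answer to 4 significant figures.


Step 1: G = E / (2*(1+nu))
G = 191 / (2*(1+0.24)) = 77.0161 GPa = 7.70161e+10 Pa
Step 2: E_line = G*b^2/2
b = 0.332 nm = 3.32e-10 m
E_line = 0.5 * 7.70161e+10 * (3.32e-10)^2 = 4.245e-09 J/m


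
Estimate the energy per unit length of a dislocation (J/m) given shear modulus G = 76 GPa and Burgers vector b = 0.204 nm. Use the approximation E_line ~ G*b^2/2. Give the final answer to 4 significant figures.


E = G*b^2/2
b = 0.204 nm = 2.04e-10 m
G = 76 GPa = 7.6e+10 Pa
E = 0.5 * 7.6e+10 * (2.04e-10)^2
E = 1.581e-09 J/m


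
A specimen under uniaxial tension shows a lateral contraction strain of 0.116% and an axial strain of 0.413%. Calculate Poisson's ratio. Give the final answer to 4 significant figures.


nu = -epsilon_lat / epsilon_axial
Lateral strain is contraction (negative), so using magnitudes:
nu = 0.116 / 0.413
nu = 0.2809


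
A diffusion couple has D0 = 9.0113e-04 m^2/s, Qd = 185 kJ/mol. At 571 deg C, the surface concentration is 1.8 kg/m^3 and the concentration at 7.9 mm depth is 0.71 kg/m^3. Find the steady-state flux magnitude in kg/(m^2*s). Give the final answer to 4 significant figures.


Step 1: D = D0 * exp(-Qd/(R*T))
T = 571 + 273.15 = 844.15 K
D = 9.0113e-04 * exp(-185e3 / (8.314 * 844.15)) = 3.21272e-15 m^2/s
Step 2: J = D * (C1 - C2) / dx
J = 3.21272e-15 * (1.8 - 0.71) / 7.9e-03
J = 4.433e-13 kg/(m^2*s)


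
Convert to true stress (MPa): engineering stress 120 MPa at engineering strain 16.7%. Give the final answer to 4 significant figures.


sigma_true = sigma_eng * (1 + epsilon_eng)
sigma_true = 120 * (1 + 0.167)
sigma_true = 140 MPa


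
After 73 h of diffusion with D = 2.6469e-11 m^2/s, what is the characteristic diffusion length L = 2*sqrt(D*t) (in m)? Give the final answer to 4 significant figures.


t = 73 hr = 262800 s
Diffusion length = 2*sqrt(D*t)
= 2*sqrt(2.6469e-11 * 262800)
= 5.275e-03 m


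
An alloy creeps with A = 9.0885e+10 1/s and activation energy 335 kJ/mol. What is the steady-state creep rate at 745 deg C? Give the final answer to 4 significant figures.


rate = A * exp(-Q / (R*T))
T = 745 + 273.15 = 1018.15 K
rate = 9.0885e+10 * exp(-335e3 / (8.314 * 1018.15))
rate = 5.905e-07 1/s


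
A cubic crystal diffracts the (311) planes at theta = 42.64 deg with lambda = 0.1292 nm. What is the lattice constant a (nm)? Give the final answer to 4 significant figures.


d = lambda / (2*sin(theta))
d = 0.1292 / (2*sin(42.64 deg))
d = 0.0953661 nm
a = d * sqrt(h^2+k^2+l^2) = 0.0953661 * sqrt(11)
a = 0.3163 nm


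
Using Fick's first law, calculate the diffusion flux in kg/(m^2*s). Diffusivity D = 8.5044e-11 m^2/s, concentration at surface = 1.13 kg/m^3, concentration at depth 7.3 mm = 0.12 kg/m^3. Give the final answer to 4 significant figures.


J = -D * (dC/dx) = D * (C1 - C2) / dx
J = 8.5044e-11 * (1.13 - 0.12) / 7.3e-03
J = 1.177e-08 kg/(m^2*s)


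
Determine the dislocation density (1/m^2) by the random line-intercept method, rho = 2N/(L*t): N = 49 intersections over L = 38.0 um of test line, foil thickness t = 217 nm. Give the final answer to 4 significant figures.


rho = 2N / (L * t)
L = 38.0 um = 3.8e-05 m, t = 217 nm = 2.17e-07 m
rho = 2 * 49 / (3.8e-05 * 2.17e-07)
rho = 1.188e+13 1/m^2


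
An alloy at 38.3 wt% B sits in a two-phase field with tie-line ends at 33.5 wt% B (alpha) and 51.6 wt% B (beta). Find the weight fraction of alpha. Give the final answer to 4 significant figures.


f_alpha = (C_beta - C0) / (C_beta - C_alpha)
f_alpha = (51.6 - 38.3) / (51.6 - 33.5)
f_alpha = 0.7348


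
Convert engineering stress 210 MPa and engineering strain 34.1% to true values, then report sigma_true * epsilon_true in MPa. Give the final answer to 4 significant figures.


sigma_true = sigma_eng * (1 + epsilon_eng)
sigma_true = 210 * (1 + 0.341) = 281.61 MPa
epsilon_true = ln(1 + epsilon_eng)
epsilon_true = ln(1 + 0.341) = 0.293416
sigma_true * epsilon_true = 281.61 * 0.293416 = 82.63 MPa


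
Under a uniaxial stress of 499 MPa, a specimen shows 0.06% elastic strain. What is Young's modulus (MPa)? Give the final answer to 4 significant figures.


E = sigma / epsilon
epsilon = 0.06% = 6e-04
E = 499 / 6e-04
E = 831700 MPa


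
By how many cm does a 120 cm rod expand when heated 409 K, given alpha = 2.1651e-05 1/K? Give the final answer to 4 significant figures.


dL = L0 * alpha * dT
dL = 120 * 2.1651e-05 * 409
dL = 1.063 cm


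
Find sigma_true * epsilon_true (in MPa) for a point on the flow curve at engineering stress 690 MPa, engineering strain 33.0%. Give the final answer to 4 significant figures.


sigma_true = sigma_eng * (1 + epsilon_eng)
sigma_true = 690 * (1 + 0.33) = 917.7 MPa
epsilon_true = ln(1 + epsilon_eng)
epsilon_true = ln(1 + 0.33) = 0.285179
sigma_true * epsilon_true = 917.7 * 0.285179 = 261.7 MPa


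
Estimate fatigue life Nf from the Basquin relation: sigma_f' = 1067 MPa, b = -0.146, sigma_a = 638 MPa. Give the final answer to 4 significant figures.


sigma_a = sigma_f' * (2*Nf)^b
2*Nf = (sigma_a / sigma_f')^(1/b)
2*Nf = (638 / 1067)^(1/-0.146)
2*Nf = 33.865
Nf = 16.93 cycles


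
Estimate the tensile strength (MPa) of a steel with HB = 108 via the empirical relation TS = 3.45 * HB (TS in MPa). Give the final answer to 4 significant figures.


TS (MPa) = 3.45 * HB
TS = 3.45 * 108
TS = 372.6 MPa


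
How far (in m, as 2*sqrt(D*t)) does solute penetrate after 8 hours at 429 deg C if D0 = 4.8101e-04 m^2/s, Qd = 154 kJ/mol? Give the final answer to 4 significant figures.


Step 1: D = D0 * exp(-Qd/(R*T))
T = 702.15 K
D = 4.8101e-04 * exp(-154e3 / (8.314 * 702.15)) = 1.67999e-15 m^2/s
Step 2: L = 2*sqrt(D*t)
t = 8 h = 28800 s
L = 2*sqrt(1.67999e-15 * 28800) = 1.391e-05 m


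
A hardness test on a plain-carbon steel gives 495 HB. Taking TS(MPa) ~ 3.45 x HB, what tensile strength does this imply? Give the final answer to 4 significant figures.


TS (MPa) = 3.45 * HB
TS = 3.45 * 495
TS = 1708 MPa


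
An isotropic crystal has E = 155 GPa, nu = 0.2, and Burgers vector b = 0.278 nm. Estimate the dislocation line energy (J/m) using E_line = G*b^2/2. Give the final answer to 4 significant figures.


Step 1: G = E / (2*(1+nu))
G = 155 / (2*(1+0.2)) = 64.5833 GPa = 6.45833e+10 Pa
Step 2: E_line = G*b^2/2
b = 0.278 nm = 2.78e-10 m
E_line = 0.5 * 6.45833e+10 * (2.78e-10)^2 = 2.496e-09 J/m


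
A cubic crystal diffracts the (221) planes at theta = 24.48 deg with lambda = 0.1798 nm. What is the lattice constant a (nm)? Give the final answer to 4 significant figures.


d = lambda / (2*sin(theta))
d = 0.1798 / (2*sin(24.48 deg))
d = 0.216953 nm
a = d * sqrt(h^2+k^2+l^2) = 0.216953 * sqrt(9)
a = 0.6509 nm


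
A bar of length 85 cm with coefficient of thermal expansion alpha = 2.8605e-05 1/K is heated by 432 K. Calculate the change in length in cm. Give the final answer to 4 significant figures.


dL = L0 * alpha * dT
dL = 85 * 2.8605e-05 * 432
dL = 1.05 cm


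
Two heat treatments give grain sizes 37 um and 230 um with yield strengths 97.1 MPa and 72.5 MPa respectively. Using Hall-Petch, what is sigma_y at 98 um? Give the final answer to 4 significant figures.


sigma_y = sigma0 + k / sqrt(d)
1/sqrt(d1) = 1/sqrt(3.7e-05) = 164.399;  1/sqrt(d2) = 65.938
k = (sigma1 - sigma2) / (1/sqrt(d1) - 1/sqrt(d2)) = (97.1 - 72.5) / (164.399 - 65.938) = 0.249845 MPa*m^0.5
sigma0 = sigma1 - k/sqrt(d1) = 97.1 - 0.249845*164.399 = 56.0257 MPa
sigma_y(d3) = 56.0257 + 0.249845 / sqrt(9.8e-05) = 81.26 MPa


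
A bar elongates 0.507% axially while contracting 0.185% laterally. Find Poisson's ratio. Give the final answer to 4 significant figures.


nu = -epsilon_lat / epsilon_axial
Lateral strain is contraction (negative), so using magnitudes:
nu = 0.185 / 0.507
nu = 0.3649


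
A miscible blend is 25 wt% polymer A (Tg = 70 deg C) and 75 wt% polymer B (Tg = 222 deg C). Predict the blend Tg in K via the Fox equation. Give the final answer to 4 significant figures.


1/Tg = w1/Tg1 + w2/Tg2 (in Kelvin)
Tg1 = 343.15 K, Tg2 = 495.15 K
1/Tg = 0.25/343.15 + 0.75/495.15
Tg = 445.8 K


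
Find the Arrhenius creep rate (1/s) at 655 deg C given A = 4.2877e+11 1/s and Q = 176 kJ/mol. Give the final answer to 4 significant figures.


rate = A * exp(-Q / (R*T))
T = 655 + 273.15 = 928.15 K
rate = 4.2877e+11 * exp(-176e3 / (8.314 * 928.15))
rate = 53.32 1/s


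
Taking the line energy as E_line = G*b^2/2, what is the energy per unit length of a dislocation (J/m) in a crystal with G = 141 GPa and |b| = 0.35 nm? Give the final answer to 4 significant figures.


E = G*b^2/2
b = 0.35 nm = 3.5e-10 m
G = 141 GPa = 1.41e+11 Pa
E = 0.5 * 1.41e+11 * (3.5e-10)^2
E = 8.636e-09 J/m


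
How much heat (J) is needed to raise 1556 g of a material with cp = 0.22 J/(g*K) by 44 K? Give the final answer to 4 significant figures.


Q = m * cp * dT
Q = 1556 * 0.22 * 44
Q = 15060 J


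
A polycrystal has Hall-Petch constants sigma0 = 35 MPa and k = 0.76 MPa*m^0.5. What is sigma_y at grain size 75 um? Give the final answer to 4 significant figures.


sigma_y = sigma0 + k / sqrt(d)
d = 75 um = 7.5e-05 m
sigma_y = 35 + 0.76 / sqrt(7.5e-05)
sigma_y = 122.8 MPa


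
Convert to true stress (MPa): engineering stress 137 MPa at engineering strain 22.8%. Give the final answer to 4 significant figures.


sigma_true = sigma_eng * (1 + epsilon_eng)
sigma_true = 137 * (1 + 0.228)
sigma_true = 168.2 MPa


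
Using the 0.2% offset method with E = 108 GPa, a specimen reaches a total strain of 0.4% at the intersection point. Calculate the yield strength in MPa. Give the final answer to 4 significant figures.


Offset strain = 0.002
Elastic strain at yield = total_strain - offset = 4e-03 - 0.002 = 2e-03
sigma_y = E * elastic_strain = 108000 * 2e-03
sigma_y = 216 MPa


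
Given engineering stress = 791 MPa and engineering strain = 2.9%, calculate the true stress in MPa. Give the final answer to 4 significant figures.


sigma_true = sigma_eng * (1 + epsilon_eng)
sigma_true = 791 * (1 + 0.029)
sigma_true = 813.9 MPa


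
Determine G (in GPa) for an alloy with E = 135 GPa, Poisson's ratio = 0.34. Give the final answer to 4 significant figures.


G = E / (2*(1+nu))
G = 135 / (2*(1+0.34))
G = 50.37 GPa


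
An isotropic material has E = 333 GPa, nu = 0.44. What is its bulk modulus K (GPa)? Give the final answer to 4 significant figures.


K = E / (3*(1-2*nu))
K = 333 / (3*(1-2*0.44))
K = 925 GPa


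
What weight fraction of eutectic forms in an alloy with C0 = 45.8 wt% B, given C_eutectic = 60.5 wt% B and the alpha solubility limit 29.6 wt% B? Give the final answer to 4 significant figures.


f_primary = (C_e - C0) / (C_e - C_alpha_max)
f_primary = (60.5 - 45.8) / (60.5 - 29.6)
f_primary = 0.475728
f_eutectic = 1 - 0.475728 = 0.5243


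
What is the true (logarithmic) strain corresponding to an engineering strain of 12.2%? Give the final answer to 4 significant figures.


epsilon_true = ln(1 + epsilon_eng)
epsilon_true = ln(1 + 0.122)
epsilon_true = 0.1151


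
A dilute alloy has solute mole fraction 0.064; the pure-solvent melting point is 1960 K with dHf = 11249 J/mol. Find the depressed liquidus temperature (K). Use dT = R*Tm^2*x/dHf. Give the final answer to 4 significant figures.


dT = R*Tm^2*x / dHf
dT = 8.314 * 1960^2 * 0.064 / 11249
dT = 181.714 K
T_new = 1960 - 181.714 = 1778 K


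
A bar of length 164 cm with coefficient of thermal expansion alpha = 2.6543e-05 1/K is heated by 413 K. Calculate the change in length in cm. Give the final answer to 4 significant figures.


dL = L0 * alpha * dT
dL = 164 * 2.6543e-05 * 413
dL = 1.798 cm


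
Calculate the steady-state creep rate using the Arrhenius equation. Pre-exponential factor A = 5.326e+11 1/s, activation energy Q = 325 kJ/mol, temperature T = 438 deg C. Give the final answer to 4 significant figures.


rate = A * exp(-Q / (R*T))
T = 438 + 273.15 = 711.15 K
rate = 5.326e+11 * exp(-325e3 / (8.314 * 711.15))
rate = 7.145e-13 1/s


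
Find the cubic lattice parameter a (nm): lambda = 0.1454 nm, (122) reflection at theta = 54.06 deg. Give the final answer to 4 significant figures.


d = lambda / (2*sin(theta))
d = 0.1454 / (2*sin(54.06 deg))
d = 0.0897939 nm
a = d * sqrt(h^2+k^2+l^2) = 0.0897939 * sqrt(9)
a = 0.2694 nm


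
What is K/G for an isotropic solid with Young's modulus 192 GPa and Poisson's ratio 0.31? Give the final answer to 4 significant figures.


G = E / (2*(1+nu))
G = 192 / (2*(1+0.31)) = 73.2824 GPa
K = E / (3*(1-2*nu))
K = 192 / (3*(1-2*0.31)) = 168.421 GPa
K/G = 168.421 / 73.2824 = 2.298


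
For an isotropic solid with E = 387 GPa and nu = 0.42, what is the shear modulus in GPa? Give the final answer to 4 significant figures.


G = E / (2*(1+nu))
G = 387 / (2*(1+0.42))
G = 136.3 GPa


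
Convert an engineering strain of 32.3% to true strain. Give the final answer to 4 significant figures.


epsilon_true = ln(1 + epsilon_eng)
epsilon_true = ln(1 + 0.323)
epsilon_true = 0.2799


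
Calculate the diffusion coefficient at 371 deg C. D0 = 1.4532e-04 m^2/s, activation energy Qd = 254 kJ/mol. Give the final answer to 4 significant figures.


D = D0 * exp(-Qd / (R*T))
T = 644.15 K
D = 1.4532e-04 * exp(-254e3 / (8.314 * 644.15))
D = 3.669e-25 m^2/s


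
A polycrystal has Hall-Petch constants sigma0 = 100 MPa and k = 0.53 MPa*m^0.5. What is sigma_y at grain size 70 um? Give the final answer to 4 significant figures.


sigma_y = sigma0 + k / sqrt(d)
d = 70 um = 7e-05 m
sigma_y = 100 + 0.53 / sqrt(7e-05)
sigma_y = 163.3 MPa


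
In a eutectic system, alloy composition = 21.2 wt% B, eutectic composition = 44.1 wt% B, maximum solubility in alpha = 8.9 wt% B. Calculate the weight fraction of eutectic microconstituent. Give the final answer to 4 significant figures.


f_primary = (C_e - C0) / (C_e - C_alpha_max)
f_primary = (44.1 - 21.2) / (44.1 - 8.9)
f_primary = 0.650568
f_eutectic = 1 - 0.650568 = 0.3494


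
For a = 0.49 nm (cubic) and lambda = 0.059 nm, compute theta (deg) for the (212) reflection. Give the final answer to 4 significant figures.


d = a / sqrt(h^2+k^2+l^2)
d = 0.49 / sqrt(9) = 0.163333 nm
lambda = 2*d*sin(theta)  =>  sin(theta) = lambda / (2*d)
sin(theta) = 0.059 / (2 * 0.163333) = 0.180612
theta = 10.41 deg


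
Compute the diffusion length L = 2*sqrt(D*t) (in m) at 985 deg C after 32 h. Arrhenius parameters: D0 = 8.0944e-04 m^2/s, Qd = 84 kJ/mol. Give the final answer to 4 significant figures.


Step 1: D = D0 * exp(-Qd/(R*T))
T = 1258.15 K
D = 8.0944e-04 * exp(-84e3 / (8.314 * 1258.15)) = 2.63408e-07 m^2/s
Step 2: L = 2*sqrt(D*t)
t = 32 h = 115200 s
L = 2*sqrt(2.63408e-07 * 115200) = 0.3484 m


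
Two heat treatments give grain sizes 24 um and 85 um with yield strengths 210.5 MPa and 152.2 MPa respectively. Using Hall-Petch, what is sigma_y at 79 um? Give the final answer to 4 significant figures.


sigma_y = sigma0 + k / sqrt(d)
1/sqrt(d1) = 1/sqrt(2.4e-05) = 204.124;  1/sqrt(d2) = 108.465
k = (sigma1 - sigma2) / (1/sqrt(d1) - 1/sqrt(d2)) = (210.5 - 152.2) / (204.124 - 108.465) = 0.609457 MPa*m^0.5
sigma0 = sigma1 - k/sqrt(d1) = 210.5 - 0.609457*204.124 = 86.0951 MPa
sigma_y(d3) = 86.0951 + 0.609457 / sqrt(7.9e-05) = 154.7 MPa


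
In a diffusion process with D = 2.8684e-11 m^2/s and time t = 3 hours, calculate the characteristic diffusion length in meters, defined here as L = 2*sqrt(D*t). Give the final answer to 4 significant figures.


t = 3 hr = 10800 s
Diffusion length = 2*sqrt(D*t)
= 2*sqrt(2.8684e-11 * 10800)
= 1.113e-03 m


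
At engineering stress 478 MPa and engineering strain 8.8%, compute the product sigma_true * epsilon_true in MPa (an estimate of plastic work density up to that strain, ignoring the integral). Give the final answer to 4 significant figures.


sigma_true = sigma_eng * (1 + epsilon_eng)
sigma_true = 478 * (1 + 0.088) = 520.064 MPa
epsilon_true = ln(1 + epsilon_eng)
epsilon_true = ln(1 + 0.088) = 0.0843411
sigma_true * epsilon_true = 520.064 * 0.0843411 = 43.86 MPa


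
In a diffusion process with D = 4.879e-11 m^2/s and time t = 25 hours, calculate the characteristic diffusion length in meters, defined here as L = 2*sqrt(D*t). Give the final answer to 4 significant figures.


t = 25 hr = 90000 s
Diffusion length = 2*sqrt(D*t)
= 2*sqrt(4.879e-11 * 90000)
= 4.191e-03 m


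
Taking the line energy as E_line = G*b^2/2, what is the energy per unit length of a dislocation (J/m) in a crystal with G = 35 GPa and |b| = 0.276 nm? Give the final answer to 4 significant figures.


E = G*b^2/2
b = 0.276 nm = 2.76e-10 m
G = 35 GPa = 3.5e+10 Pa
E = 0.5 * 3.5e+10 * (2.76e-10)^2
E = 1.333e-09 J/m


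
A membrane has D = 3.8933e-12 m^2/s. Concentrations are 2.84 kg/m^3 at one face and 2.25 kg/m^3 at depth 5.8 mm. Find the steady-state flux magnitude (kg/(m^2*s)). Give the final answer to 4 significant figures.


J = -D * (dC/dx) = D * (C1 - C2) / dx
J = 3.8933e-12 * (2.84 - 2.25) / 5.8e-03
J = 3.96e-10 kg/(m^2*s)


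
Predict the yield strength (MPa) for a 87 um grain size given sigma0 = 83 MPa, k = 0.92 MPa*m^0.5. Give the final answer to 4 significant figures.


sigma_y = sigma0 + k / sqrt(d)
d = 87 um = 8.7e-05 m
sigma_y = 83 + 0.92 / sqrt(8.7e-05)
sigma_y = 181.6 MPa


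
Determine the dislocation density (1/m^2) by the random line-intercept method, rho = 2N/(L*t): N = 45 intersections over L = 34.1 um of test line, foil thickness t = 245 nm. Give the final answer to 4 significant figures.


rho = 2N / (L * t)
L = 34.1 um = 3.41e-05 m, t = 245 nm = 2.45e-07 m
rho = 2 * 45 / (3.41e-05 * 2.45e-07)
rho = 1.077e+13 1/m^2


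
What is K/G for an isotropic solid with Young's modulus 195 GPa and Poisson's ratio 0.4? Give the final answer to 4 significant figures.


G = E / (2*(1+nu))
G = 195 / (2*(1+0.4)) = 69.6429 GPa
K = E / (3*(1-2*nu))
K = 195 / (3*(1-2*0.4)) = 325 GPa
K/G = 325 / 69.6429 = 4.667


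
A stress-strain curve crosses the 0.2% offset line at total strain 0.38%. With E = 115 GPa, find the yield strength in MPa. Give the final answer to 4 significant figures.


Offset strain = 0.002
Elastic strain at yield = total_strain - offset = 3.8e-03 - 0.002 = 1.8e-03
sigma_y = E * elastic_strain = 115000 * 1.8e-03
sigma_y = 207 MPa


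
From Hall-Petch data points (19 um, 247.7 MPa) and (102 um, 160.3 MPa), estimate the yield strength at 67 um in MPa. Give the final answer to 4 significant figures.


sigma_y = sigma0 + k / sqrt(d)
1/sqrt(d1) = 1/sqrt(1.9e-05) = 229.416;  1/sqrt(d2) = 99.0148
k = (sigma1 - sigma2) / (1/sqrt(d1) - 1/sqrt(d2)) = (247.7 - 160.3) / (229.416 - 99.0148) = 0.67024 MPa*m^0.5
sigma0 = sigma1 - k/sqrt(d1) = 247.7 - 0.67024*229.416 = 93.9363 MPa
sigma_y(d3) = 93.9363 + 0.67024 / sqrt(6.7e-05) = 175.8 MPa


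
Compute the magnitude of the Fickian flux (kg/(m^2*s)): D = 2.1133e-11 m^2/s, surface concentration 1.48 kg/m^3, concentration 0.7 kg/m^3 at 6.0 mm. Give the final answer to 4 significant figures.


J = -D * (dC/dx) = D * (C1 - C2) / dx
J = 2.1133e-11 * (1.48 - 0.7) / 6e-03
J = 2.747e-09 kg/(m^2*s)


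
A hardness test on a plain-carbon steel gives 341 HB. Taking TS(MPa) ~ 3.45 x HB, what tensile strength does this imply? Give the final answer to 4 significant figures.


TS (MPa) = 3.45 * HB
TS = 3.45 * 341
TS = 1176 MPa


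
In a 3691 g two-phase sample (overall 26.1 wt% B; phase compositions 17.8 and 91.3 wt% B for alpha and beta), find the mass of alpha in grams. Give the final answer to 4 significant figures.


f_alpha = (C_beta - C0) / (C_beta - C_alpha)
f_alpha = (91.3 - 26.1) / (91.3 - 17.8) = 0.887075
m_alpha = f_alpha * m_total = 0.887075 * 3691 = 3274 g


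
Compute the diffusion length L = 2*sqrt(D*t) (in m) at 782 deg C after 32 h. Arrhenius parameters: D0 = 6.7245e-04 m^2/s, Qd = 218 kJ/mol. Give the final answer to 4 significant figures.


Step 1: D = D0 * exp(-Qd/(R*T))
T = 1055.15 K
D = 6.7245e-04 * exp(-218e3 / (8.314 * 1055.15)) = 1.08467e-14 m^2/s
Step 2: L = 2*sqrt(D*t)
t = 32 h = 115200 s
L = 2*sqrt(1.08467e-14 * 115200) = 7.07e-05 m


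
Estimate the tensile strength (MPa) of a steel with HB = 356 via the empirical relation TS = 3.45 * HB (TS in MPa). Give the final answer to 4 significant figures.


TS (MPa) = 3.45 * HB
TS = 3.45 * 356
TS = 1228 MPa


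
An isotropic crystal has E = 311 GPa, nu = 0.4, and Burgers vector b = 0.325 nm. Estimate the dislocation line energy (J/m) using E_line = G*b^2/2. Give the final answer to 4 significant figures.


Step 1: G = E / (2*(1+nu))
G = 311 / (2*(1+0.4)) = 111.071 GPa = 1.11071e+11 Pa
Step 2: E_line = G*b^2/2
b = 0.325 nm = 3.25e-10 m
E_line = 0.5 * 1.11071e+11 * (3.25e-10)^2 = 5.866e-09 J/m


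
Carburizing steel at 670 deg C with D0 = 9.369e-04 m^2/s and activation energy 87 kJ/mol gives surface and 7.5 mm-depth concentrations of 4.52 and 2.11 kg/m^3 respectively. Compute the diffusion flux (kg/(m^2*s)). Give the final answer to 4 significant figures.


Step 1: D = D0 * exp(-Qd/(R*T))
T = 670 + 273.15 = 943.15 K
D = 9.369e-04 * exp(-87e3 / (8.314 * 943.15)) = 1.42293e-08 m^2/s
Step 2: J = D * (C1 - C2) / dx
J = 1.42293e-08 * (4.52 - 2.11) / 7.5e-03
J = 4.572e-06 kg/(m^2*s)


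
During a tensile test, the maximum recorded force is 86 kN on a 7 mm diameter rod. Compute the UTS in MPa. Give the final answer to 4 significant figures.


A0 = pi*(d/2)^2 = pi*(7/2)^2 = 38.4845 mm^2
UTS = F_max / A0 = 86*1000 / 38.4845
UTS = 2235 MPa


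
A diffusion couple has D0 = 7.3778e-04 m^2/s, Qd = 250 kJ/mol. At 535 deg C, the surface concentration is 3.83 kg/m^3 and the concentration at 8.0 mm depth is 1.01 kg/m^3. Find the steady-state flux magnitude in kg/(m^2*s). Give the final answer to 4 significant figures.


Step 1: D = D0 * exp(-Qd/(R*T))
T = 535 + 273.15 = 808.15 K
D = 7.3778e-04 * exp(-250e3 / (8.314 * 808.15)) = 5.11252e-20 m^2/s
Step 2: J = D * (C1 - C2) / dx
J = 5.11252e-20 * (3.83 - 1.01) / 8e-03
J = 1.802e-17 kg/(m^2*s)


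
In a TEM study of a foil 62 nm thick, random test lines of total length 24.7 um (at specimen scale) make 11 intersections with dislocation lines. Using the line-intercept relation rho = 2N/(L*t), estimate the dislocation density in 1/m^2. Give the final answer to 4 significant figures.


rho = 2N / (L * t)
L = 24.7 um = 2.47e-05 m, t = 62 nm = 6.2e-08 m
rho = 2 * 11 / (2.47e-05 * 6.2e-08)
rho = 1.437e+13 1/m^2


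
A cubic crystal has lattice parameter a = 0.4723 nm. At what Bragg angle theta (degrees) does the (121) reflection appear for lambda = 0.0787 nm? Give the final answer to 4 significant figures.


d = a / sqrt(h^2+k^2+l^2)
d = 0.4723 / sqrt(6) = 0.192816 nm
lambda = 2*d*sin(theta)  =>  sin(theta) = lambda / (2*d)
sin(theta) = 0.0787 / (2 * 0.192816) = 0.204081
theta = 11.78 deg


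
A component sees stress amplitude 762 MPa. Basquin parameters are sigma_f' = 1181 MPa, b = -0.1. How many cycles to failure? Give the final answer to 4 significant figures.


sigma_a = sigma_f' * (2*Nf)^b
2*Nf = (sigma_a / sigma_f')^(1/b)
2*Nf = (762 / 1181)^(1/-0.1)
2*Nf = 79.9741
Nf = 39.99 cycles


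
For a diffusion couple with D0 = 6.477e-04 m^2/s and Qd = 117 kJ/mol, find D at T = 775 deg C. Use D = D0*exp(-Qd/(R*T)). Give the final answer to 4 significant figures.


D = D0 * exp(-Qd / (R*T))
T = 1048.15 K
D = 6.477e-04 * exp(-117e3 / (8.314 * 1048.15))
D = 9.56e-10 m^2/s


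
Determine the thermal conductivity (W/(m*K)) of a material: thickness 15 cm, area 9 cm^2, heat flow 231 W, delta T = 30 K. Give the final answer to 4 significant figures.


k = Q*L / (A*dT)
L = 0.15 m, A = 9e-04 m^2
k = 231 * 0.15 / (9e-04 * 30)
k = 1283 W/(m*K)


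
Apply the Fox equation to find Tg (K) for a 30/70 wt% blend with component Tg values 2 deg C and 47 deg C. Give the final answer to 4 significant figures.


1/Tg = w1/Tg1 + w2/Tg2 (in Kelvin)
Tg1 = 275.15 K, Tg2 = 320.15 K
1/Tg = 0.3/275.15 + 0.7/320.15
Tg = 305.2 K


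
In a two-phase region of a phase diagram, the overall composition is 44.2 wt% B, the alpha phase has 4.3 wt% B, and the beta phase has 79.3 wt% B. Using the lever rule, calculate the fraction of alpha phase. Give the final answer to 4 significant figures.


f_alpha = (C_beta - C0) / (C_beta - C_alpha)
f_alpha = (79.3 - 44.2) / (79.3 - 4.3)
f_alpha = 0.468


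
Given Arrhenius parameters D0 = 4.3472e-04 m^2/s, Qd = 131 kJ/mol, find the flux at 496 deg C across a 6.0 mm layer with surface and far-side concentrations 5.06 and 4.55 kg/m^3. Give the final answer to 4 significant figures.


Step 1: D = D0 * exp(-Qd/(R*T))
T = 496 + 273.15 = 769.15 K
D = 4.3472e-04 * exp(-131e3 / (8.314 * 769.15)) = 5.51309e-13 m^2/s
Step 2: J = D * (C1 - C2) / dx
J = 5.51309e-13 * (5.06 - 4.55) / 6e-03
J = 4.686e-11 kg/(m^2*s)


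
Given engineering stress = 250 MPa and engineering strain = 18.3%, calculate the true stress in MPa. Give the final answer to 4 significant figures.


sigma_true = sigma_eng * (1 + epsilon_eng)
sigma_true = 250 * (1 + 0.183)
sigma_true = 295.8 MPa


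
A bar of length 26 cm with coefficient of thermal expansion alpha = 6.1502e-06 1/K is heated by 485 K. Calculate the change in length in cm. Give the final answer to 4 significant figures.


dL = L0 * alpha * dT
dL = 26 * 6.1502e-06 * 485
dL = 0.07755 cm


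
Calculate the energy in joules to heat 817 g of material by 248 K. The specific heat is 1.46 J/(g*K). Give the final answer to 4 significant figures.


Q = m * cp * dT
Q = 817 * 1.46 * 248
Q = 295800 J


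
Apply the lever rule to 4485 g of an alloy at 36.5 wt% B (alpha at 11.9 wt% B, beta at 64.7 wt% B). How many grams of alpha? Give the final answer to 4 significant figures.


f_alpha = (C_beta - C0) / (C_beta - C_alpha)
f_alpha = (64.7 - 36.5) / (64.7 - 11.9) = 0.534091
m_alpha = f_alpha * m_total = 0.534091 * 4485 = 2395 g


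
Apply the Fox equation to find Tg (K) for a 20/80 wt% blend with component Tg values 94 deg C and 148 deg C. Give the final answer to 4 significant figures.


1/Tg = w1/Tg1 + w2/Tg2 (in Kelvin)
Tg1 = 367.15 K, Tg2 = 421.15 K
1/Tg = 0.2/367.15 + 0.8/421.15
Tg = 409.1 K


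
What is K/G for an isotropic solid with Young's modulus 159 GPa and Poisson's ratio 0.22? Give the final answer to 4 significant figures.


G = E / (2*(1+nu))
G = 159 / (2*(1+0.22)) = 65.1639 GPa
K = E / (3*(1-2*nu))
K = 159 / (3*(1-2*0.22)) = 94.6429 GPa
K/G = 94.6429 / 65.1639 = 1.452


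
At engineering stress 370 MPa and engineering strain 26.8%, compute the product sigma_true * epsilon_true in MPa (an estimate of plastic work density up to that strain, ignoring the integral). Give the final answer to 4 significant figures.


sigma_true = sigma_eng * (1 + epsilon_eng)
sigma_true = 370 * (1 + 0.268) = 469.16 MPa
epsilon_true = ln(1 + epsilon_eng)
epsilon_true = ln(1 + 0.268) = 0.237441
sigma_true * epsilon_true = 469.16 * 0.237441 = 111.4 MPa


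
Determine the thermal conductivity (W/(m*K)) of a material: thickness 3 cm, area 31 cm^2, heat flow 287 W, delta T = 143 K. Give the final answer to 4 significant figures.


k = Q*L / (A*dT)
L = 0.03 m, A = 3.1e-03 m^2
k = 287 * 0.03 / (3.1e-03 * 143)
k = 19.42 W/(m*K)


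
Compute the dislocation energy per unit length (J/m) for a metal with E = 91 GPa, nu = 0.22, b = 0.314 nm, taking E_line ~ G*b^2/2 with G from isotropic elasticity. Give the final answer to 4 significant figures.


Step 1: G = E / (2*(1+nu))
G = 91 / (2*(1+0.22)) = 37.2951 GPa = 3.72951e+10 Pa
Step 2: E_line = G*b^2/2
b = 0.314 nm = 3.14e-10 m
E_line = 0.5 * 3.72951e+10 * (3.14e-10)^2 = 1.839e-09 J/m


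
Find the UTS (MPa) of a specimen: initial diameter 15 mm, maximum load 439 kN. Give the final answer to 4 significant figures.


A0 = pi*(d/2)^2 = pi*(15/2)^2 = 176.715 mm^2
UTS = F_max / A0 = 439*1000 / 176.715
UTS = 2484 MPa


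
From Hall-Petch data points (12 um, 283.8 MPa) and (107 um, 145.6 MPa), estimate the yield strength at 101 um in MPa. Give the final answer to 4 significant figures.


sigma_y = sigma0 + k / sqrt(d)
1/sqrt(d1) = 1/sqrt(1.2e-05) = 288.675;  1/sqrt(d2) = 96.6736
k = (sigma1 - sigma2) / (1/sqrt(d1) - 1/sqrt(d2)) = (283.8 - 145.6) / (288.675 - 96.6736) = 0.719786 MPa*m^0.5
sigma0 = sigma1 - k/sqrt(d1) = 283.8 - 0.719786*288.675 = 76.0157 MPa
sigma_y(d3) = 76.0157 + 0.719786 / sqrt(1.01e-04) = 147.6 MPa


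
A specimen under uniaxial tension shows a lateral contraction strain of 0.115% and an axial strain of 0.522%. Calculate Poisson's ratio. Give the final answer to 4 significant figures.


nu = -epsilon_lat / epsilon_axial
Lateral strain is contraction (negative), so using magnitudes:
nu = 0.115 / 0.522
nu = 0.2203


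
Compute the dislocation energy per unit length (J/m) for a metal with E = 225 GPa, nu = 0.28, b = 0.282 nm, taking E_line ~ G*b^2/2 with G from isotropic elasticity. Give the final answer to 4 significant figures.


Step 1: G = E / (2*(1+nu))
G = 225 / (2*(1+0.28)) = 87.8906 GPa = 8.78906e+10 Pa
Step 2: E_line = G*b^2/2
b = 0.282 nm = 2.82e-10 m
E_line = 0.5 * 8.78906e+10 * (2.82e-10)^2 = 3.495e-09 J/m


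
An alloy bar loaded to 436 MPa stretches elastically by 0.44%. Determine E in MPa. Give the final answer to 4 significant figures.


E = sigma / epsilon
epsilon = 0.44% = 4.4e-03
E = 436 / 4.4e-03
E = 99090 MPa


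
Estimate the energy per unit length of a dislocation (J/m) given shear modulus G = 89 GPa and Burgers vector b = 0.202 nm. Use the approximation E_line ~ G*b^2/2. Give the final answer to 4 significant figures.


E = G*b^2/2
b = 0.202 nm = 2.02e-10 m
G = 89 GPa = 8.9e+10 Pa
E = 0.5 * 8.9e+10 * (2.02e-10)^2
E = 1.816e-09 J/m


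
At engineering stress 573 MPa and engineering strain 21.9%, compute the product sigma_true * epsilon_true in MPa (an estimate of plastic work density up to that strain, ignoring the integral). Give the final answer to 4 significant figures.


sigma_true = sigma_eng * (1 + epsilon_eng)
sigma_true = 573 * (1 + 0.219) = 698.487 MPa
epsilon_true = ln(1 + epsilon_eng)
epsilon_true = ln(1 + 0.219) = 0.198031
sigma_true * epsilon_true = 698.487 * 0.198031 = 138.3 MPa


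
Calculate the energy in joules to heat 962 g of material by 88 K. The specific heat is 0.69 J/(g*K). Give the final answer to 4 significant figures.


Q = m * cp * dT
Q = 962 * 0.69 * 88
Q = 58410 J


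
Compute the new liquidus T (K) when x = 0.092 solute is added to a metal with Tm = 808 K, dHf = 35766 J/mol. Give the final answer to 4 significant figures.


dT = R*Tm^2*x / dHf
dT = 8.314 * 808^2 * 0.092 / 35766
dT = 13.9621 K
T_new = 808 - 13.9621 = 794 K


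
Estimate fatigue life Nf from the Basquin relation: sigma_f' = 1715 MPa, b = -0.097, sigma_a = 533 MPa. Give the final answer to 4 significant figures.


sigma_a = sigma_f' * (2*Nf)^b
2*Nf = (sigma_a / sigma_f')^(1/b)
2*Nf = (533 / 1715)^(1/-0.097)
2*Nf = 170742
Nf = 85370 cycles


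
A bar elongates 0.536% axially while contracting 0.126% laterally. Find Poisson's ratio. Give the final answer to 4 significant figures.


nu = -epsilon_lat / epsilon_axial
Lateral strain is contraction (negative), so using magnitudes:
nu = 0.126 / 0.536
nu = 0.2351


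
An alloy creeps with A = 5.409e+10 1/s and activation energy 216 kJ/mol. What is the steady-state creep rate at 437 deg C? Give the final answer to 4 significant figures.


rate = A * exp(-Q / (R*T))
T = 437 + 273.15 = 710.15 K
rate = 5.409e+10 * exp(-216e3 / (8.314 * 710.15))
rate = 6.995e-06 1/s


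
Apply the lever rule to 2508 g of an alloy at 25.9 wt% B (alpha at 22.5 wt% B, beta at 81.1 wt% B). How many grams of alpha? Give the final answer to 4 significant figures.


f_alpha = (C_beta - C0) / (C_beta - C_alpha)
f_alpha = (81.1 - 25.9) / (81.1 - 22.5) = 0.94198
m_alpha = f_alpha * m_total = 0.94198 * 2508 = 2362 g


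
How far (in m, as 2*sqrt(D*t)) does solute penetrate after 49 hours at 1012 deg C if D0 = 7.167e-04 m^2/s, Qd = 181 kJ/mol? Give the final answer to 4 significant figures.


Step 1: D = D0 * exp(-Qd/(R*T))
T = 1285.15 K
D = 7.167e-04 * exp(-181e3 / (8.314 * 1285.15)) = 3.1504e-11 m^2/s
Step 2: L = 2*sqrt(D*t)
t = 49 h = 176400 s
L = 2*sqrt(3.1504e-11 * 176400) = 4.715e-03 m


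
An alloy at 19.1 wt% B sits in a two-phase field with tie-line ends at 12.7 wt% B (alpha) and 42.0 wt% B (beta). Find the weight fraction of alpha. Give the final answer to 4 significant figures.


f_alpha = (C_beta - C0) / (C_beta - C_alpha)
f_alpha = (42.0 - 19.1) / (42.0 - 12.7)
f_alpha = 0.7816


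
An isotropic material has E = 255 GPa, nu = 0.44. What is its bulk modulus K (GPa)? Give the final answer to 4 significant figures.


K = E / (3*(1-2*nu))
K = 255 / (3*(1-2*0.44))
K = 708.3 GPa


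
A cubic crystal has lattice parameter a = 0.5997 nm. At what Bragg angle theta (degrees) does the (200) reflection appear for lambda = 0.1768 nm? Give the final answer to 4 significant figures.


d = a / sqrt(h^2+k^2+l^2)
d = 0.5997 / sqrt(4) = 0.29985 nm
lambda = 2*d*sin(theta)  =>  sin(theta) = lambda / (2*d)
sin(theta) = 0.1768 / (2 * 0.29985) = 0.294814
theta = 17.15 deg


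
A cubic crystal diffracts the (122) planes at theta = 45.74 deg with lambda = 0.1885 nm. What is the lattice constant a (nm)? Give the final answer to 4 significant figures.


d = lambda / (2*sin(theta))
d = 0.1885 / (2*sin(45.74 deg))
d = 0.131601 nm
a = d * sqrt(h^2+k^2+l^2) = 0.131601 * sqrt(9)
a = 0.3948 nm


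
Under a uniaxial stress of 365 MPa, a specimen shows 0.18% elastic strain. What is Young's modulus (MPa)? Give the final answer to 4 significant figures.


E = sigma / epsilon
epsilon = 0.18% = 1.8e-03
E = 365 / 1.8e-03
E = 202800 MPa


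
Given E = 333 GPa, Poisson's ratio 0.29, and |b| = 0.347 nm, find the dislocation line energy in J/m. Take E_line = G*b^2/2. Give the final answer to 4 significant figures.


Step 1: G = E / (2*(1+nu))
G = 333 / (2*(1+0.29)) = 129.07 GPa = 1.2907e+11 Pa
Step 2: E_line = G*b^2/2
b = 0.347 nm = 3.47e-10 m
E_line = 0.5 * 1.2907e+11 * (3.47e-10)^2 = 7.771e-09 J/m


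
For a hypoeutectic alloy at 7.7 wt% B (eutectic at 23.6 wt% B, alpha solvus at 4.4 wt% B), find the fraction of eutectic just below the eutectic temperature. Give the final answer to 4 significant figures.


f_primary = (C_e - C0) / (C_e - C_alpha_max)
f_primary = (23.6 - 7.7) / (23.6 - 4.4)
f_primary = 0.828125
f_eutectic = 1 - 0.828125 = 0.1719


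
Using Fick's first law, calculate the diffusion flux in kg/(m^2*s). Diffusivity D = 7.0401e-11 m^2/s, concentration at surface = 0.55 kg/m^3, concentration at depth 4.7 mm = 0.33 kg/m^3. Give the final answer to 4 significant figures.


J = -D * (dC/dx) = D * (C1 - C2) / dx
J = 7.0401e-11 * (0.55 - 0.33) / 4.7e-03
J = 3.295e-09 kg/(m^2*s)


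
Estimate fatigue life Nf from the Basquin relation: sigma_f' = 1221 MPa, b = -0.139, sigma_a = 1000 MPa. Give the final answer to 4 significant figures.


sigma_a = sigma_f' * (2*Nf)^b
2*Nf = (sigma_a / sigma_f')^(1/b)
2*Nf = (1000 / 1221)^(1/-0.139)
2*Nf = 4.20585
Nf = 2.103 cycles


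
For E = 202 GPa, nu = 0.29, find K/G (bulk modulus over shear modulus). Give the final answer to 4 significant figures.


G = E / (2*(1+nu))
G = 202 / (2*(1+0.29)) = 78.2946 GPa
K = E / (3*(1-2*nu))
K = 202 / (3*(1-2*0.29)) = 160.317 GPa
K/G = 160.317 / 78.2946 = 2.048


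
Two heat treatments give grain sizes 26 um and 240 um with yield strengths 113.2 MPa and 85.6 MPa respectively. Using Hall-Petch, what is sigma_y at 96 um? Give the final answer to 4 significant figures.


sigma_y = sigma0 + k / sqrt(d)
1/sqrt(d1) = 1/sqrt(2.6e-05) = 196.116;  1/sqrt(d2) = 64.5497
k = (sigma1 - sigma2) / (1/sqrt(d1) - 1/sqrt(d2)) = (113.2 - 85.6) / (196.116 - 64.5497) = 0.20978 MPa*m^0.5
sigma0 = sigma1 - k/sqrt(d1) = 113.2 - 0.20978*196.116 = 72.0588 MPa
sigma_y(d3) = 72.0588 + 0.20978 / sqrt(9.6e-05) = 93.47 MPa


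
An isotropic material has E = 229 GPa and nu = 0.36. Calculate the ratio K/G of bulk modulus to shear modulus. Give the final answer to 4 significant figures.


G = E / (2*(1+nu))
G = 229 / (2*(1+0.36)) = 84.1912 GPa
K = E / (3*(1-2*nu))
K = 229 / (3*(1-2*0.36)) = 272.619 GPa
K/G = 272.619 / 84.1912 = 3.238


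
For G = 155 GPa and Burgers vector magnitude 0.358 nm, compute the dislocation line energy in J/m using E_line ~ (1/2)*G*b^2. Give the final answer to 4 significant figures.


E = G*b^2/2
b = 0.358 nm = 3.58e-10 m
G = 155 GPa = 1.55e+11 Pa
E = 0.5 * 1.55e+11 * (3.58e-10)^2
E = 9.933e-09 J/m


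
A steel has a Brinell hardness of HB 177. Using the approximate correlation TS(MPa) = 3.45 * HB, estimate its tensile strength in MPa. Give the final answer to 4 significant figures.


TS (MPa) = 3.45 * HB
TS = 3.45 * 177
TS = 610.7 MPa


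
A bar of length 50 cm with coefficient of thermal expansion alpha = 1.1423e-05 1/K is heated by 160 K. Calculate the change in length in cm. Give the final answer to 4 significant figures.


dL = L0 * alpha * dT
dL = 50 * 1.1423e-05 * 160
dL = 0.09138 cm


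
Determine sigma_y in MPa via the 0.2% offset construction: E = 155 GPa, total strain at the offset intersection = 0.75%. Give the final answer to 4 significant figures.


Offset strain = 0.002
Elastic strain at yield = total_strain - offset = 7.5e-03 - 0.002 = 5.5e-03
sigma_y = E * elastic_strain = 155000 * 5.5e-03
sigma_y = 852.5 MPa


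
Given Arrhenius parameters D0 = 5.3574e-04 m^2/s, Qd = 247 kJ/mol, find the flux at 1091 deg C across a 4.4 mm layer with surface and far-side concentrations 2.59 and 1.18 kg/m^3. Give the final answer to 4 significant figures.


Step 1: D = D0 * exp(-Qd/(R*T))
T = 1091 + 273.15 = 1364.15 K
D = 5.3574e-04 * exp(-247e3 / (8.314 * 1364.15)) = 1.86526e-13 m^2/s
Step 2: J = D * (C1 - C2) / dx
J = 1.86526e-13 * (2.59 - 1.18) / 4.4e-03
J = 5.977e-11 kg/(m^2*s)


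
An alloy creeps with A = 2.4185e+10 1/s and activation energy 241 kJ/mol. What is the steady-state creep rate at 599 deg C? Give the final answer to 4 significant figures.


rate = A * exp(-Q / (R*T))
T = 599 + 273.15 = 872.15 K
rate = 2.4185e+10 * exp(-241e3 / (8.314 * 872.15))
rate = 8.894e-05 1/s
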